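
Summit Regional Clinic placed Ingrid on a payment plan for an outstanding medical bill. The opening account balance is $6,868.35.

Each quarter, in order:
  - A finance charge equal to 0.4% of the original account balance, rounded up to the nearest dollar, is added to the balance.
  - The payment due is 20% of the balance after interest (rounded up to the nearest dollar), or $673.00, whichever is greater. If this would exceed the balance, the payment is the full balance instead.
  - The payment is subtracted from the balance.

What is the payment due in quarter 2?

Quarter 1: opening $6,868.35; interest $28.00 → $6,896.35; payment $1,380.00; balance $5,516.35
Quarter 2: opening $5,516.35; interest $28.00 → $5,544.35; payment $1,109.00; balance $4,435.35

$1,109.00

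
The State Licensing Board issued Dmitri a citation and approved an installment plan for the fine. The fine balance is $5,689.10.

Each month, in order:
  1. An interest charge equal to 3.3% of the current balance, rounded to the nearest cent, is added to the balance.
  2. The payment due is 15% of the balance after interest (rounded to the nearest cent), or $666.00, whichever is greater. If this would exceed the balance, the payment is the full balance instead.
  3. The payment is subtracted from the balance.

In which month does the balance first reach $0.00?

10

Month 1: opening $5,689.10; interest $187.74 → $5,876.84; payment $881.53; balance $4,995.31
Month 2: opening $4,995.31; interest $164.85 → $5,160.16; payment $774.02; balance $4,386.14
Month 3: opening $4,386.14; interest $144.74 → $4,530.88; payment $679.63; balance $3,851.25
Month 4: opening $3,851.25; interest $127.09 → $3,978.34; payment $666.00; balance $3,312.34
Month 5: opening $3,312.34; interest $109.31 → $3,421.65; payment $666.00; balance $2,755.65
Month 6: opening $2,755.65; interest $90.94 → $2,846.59; payment $666.00; balance $2,180.59
Month 7: opening $2,180.59; interest $71.96 → $2,252.55; payment $666.00; balance $1,586.55
Month 8: opening $1,586.55; interest $52.36 → $1,638.91; payment $666.00; balance $972.91
Month 9: opening $972.91; interest $32.11 → $1,005.02; payment $666.00; balance $339.02
Month 10: opening $339.02; interest $11.19 → $350.21; payment $350.21; balance $0.00
Balance reaches $0.00 in month 10.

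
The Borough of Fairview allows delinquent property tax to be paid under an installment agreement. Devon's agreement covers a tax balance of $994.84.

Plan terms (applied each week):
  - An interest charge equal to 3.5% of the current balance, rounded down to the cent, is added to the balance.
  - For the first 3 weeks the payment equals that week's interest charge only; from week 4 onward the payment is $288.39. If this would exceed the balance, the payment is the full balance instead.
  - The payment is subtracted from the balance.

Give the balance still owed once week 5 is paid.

$478.81

# | Opening | Interest | Payment | End bal
1 | $994.84 | $34.81 | $34.81 | $994.84
2 | $994.84 | $34.81 | $34.81 | $994.84
3 | $994.84 | $34.81 | $34.81 | $994.84
4 | $994.84 | $34.81 | $288.39 | $741.26
5 | $741.26 | $25.94 | $288.39 | $478.81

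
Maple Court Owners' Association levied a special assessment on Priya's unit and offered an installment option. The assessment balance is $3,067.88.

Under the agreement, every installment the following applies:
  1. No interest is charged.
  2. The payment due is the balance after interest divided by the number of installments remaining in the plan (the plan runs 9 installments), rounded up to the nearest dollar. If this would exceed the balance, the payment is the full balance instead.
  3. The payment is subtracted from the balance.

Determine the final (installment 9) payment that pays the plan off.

Installment 1: $3,067.88 − $341.00 → $2,726.88
Installment 2: $2,726.88 − $341.00 → $2,385.88
Installment 3: $2,385.88 − $341.00 → $2,044.88
Installment 4: $2,044.88 − $341.00 → $1,703.88
Installment 5: $1,703.88 − $341.00 → $1,362.88
Installment 6: $1,362.88 − $341.00 → $1,021.88
Installment 7: $1,021.88 − $341.00 → $680.88
Installment 8: $680.88 − $341.00 → $339.88
Installment 9: $339.88 − $339.88 → $0.00

$339.88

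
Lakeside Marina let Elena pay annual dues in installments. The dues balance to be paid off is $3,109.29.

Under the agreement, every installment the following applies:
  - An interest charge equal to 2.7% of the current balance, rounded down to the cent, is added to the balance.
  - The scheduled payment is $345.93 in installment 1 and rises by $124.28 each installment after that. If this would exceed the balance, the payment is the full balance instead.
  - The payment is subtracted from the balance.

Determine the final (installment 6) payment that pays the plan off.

$462.03

Installment 1: opening $3,109.29; interest $83.95 → $3,193.24; payment $345.93; balance $2,847.31
Installment 2: opening $2,847.31; interest $76.87 → $2,924.18; payment $470.21; balance $2,453.97
Installment 3: opening $2,453.97; interest $66.25 → $2,520.22; payment $594.49; balance $1,925.73
Installment 4: opening $1,925.73; interest $51.99 → $1,977.72; payment $718.77; balance $1,258.95
Installment 5: opening $1,258.95; interest $33.99 → $1,292.94; payment $843.05; balance $449.89
Installment 6: opening $449.89; interest $12.14 → $462.03; payment $462.03; balance $0.00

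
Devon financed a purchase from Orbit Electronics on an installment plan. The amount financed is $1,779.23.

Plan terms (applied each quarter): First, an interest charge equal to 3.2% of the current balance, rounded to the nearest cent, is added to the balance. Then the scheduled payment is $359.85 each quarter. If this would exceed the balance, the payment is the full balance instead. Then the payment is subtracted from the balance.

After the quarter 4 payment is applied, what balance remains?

$508.17

Quarter 1: opening $1,779.23; interest $56.94 → $1,836.17; payment $359.85; balance $1,476.32
Quarter 2: opening $1,476.32; interest $47.24 → $1,523.56; payment $359.85; balance $1,163.71
Quarter 3: opening $1,163.71; interest $37.24 → $1,200.95; payment $359.85; balance $841.10
Quarter 4: opening $841.10; interest $26.92 → $868.02; payment $359.85; balance $508.17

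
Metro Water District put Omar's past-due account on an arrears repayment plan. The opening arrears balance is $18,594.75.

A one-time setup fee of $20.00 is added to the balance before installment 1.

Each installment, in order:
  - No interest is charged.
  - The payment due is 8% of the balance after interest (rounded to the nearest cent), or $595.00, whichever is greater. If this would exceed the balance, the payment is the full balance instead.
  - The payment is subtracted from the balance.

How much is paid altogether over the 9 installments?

$9,825.59

# | Opening | Payment | End bal
1 | $18,614.75 | $1,489.18 | $17,125.57
2 | $17,125.57 | $1,370.05 | $15,755.52
3 | $15,755.52 | $1,260.44 | $14,495.08
4 | $14,495.08 | $1,159.61 | $13,335.47
5 | $13,335.47 | $1,066.84 | $12,268.63
6 | $12,268.63 | $981.49 | $11,287.14
7 | $11,287.14 | $902.97 | $10,384.17
8 | $10,384.17 | $830.73 | $9,553.44
9 | $9,553.44 | $764.28 | $8,789.16
Total paid: $9,825.59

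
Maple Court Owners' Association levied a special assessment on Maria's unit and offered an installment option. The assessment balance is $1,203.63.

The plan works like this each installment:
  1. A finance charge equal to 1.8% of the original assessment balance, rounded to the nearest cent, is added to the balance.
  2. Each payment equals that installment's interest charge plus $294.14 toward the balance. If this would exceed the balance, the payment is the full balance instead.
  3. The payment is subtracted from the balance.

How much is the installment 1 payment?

# | Opening | Interest | Payment | End bal
1 | $1,203.63 | $21.67 | $315.81 | $909.49

$315.81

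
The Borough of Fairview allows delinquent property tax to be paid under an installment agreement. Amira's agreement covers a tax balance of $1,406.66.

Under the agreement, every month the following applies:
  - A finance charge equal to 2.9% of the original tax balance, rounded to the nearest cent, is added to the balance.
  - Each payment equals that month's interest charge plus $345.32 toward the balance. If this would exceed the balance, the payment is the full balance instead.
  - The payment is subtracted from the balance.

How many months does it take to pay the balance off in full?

5

Month 1: opening $1,406.66; interest $40.79 → $1,447.45; payment $386.11; balance $1,061.34
Month 2: opening $1,061.34; interest $40.79 → $1,102.13; payment $386.11; balance $716.02
Month 3: opening $716.02; interest $40.79 → $756.81; payment $386.11; balance $370.70
Month 4: opening $370.70; interest $40.79 → $411.49; payment $386.11; balance $25.38
Month 5: opening $25.38; interest $40.79 → $66.17; payment $66.17; balance $0.00
Balance reaches $0.00 in month 5.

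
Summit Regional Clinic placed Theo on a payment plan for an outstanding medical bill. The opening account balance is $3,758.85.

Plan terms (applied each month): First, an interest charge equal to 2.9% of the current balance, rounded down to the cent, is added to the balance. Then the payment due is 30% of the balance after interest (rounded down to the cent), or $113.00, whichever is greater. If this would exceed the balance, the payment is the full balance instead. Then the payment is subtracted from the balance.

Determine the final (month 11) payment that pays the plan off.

# | Opening | Interest | Payment | End bal
1 | $3,758.85 | $109.00 | $1,160.35 | $2,707.50
2 | $2,707.50 | $78.51 | $835.80 | $1,950.21
3 | $1,950.21 | $56.55 | $602.02 | $1,404.74
4 | $1,404.74 | $40.73 | $433.64 | $1,011.83
5 | $1,011.83 | $29.34 | $312.35 | $728.82
6 | $728.82 | $21.13 | $224.98 | $524.97
7 | $524.97 | $15.22 | $162.05 | $378.14
8 | $378.14 | $10.96 | $116.73 | $272.37
9 | $272.37 | $7.89 | $113.00 | $167.26
10 | $167.26 | $4.85 | $113.00 | $59.11
11 | $59.11 | $1.71 | $60.82 | $0.00

$60.82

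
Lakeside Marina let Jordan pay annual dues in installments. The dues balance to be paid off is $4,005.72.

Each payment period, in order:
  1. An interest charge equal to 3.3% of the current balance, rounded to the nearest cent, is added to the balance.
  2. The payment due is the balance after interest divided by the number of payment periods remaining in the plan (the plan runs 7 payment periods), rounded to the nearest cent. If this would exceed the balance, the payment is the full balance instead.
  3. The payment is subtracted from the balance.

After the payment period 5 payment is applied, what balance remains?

$1,346.21

Payment period 1: opening $4,005.72; interest $132.19 → $4,137.91; payment $591.13; balance $3,546.78
Payment period 2: opening $3,546.78; interest $117.04 → $3,663.82; payment $610.64; balance $3,053.18
Payment period 3: opening $3,053.18; interest $100.75 → $3,153.93; payment $630.79; balance $2,523.14
Payment period 4: opening $2,523.14; interest $83.26 → $2,606.40; payment $651.60; balance $1,954.80
Payment period 5: opening $1,954.80; interest $64.51 → $2,019.31; payment $673.10; balance $1,346.21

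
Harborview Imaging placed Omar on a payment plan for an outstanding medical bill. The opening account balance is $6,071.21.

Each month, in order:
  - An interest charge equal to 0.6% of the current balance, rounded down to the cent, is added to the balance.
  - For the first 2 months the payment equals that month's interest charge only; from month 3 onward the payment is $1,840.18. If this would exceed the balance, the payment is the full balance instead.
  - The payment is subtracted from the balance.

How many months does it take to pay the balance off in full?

6

# | Opening | Interest | Payment | End bal
1 | $6,071.21 | $36.42 | $36.42 | $6,071.21
2 | $6,071.21 | $36.42 | $36.42 | $6,071.21
3 | $6,071.21 | $36.42 | $1,840.18 | $4,267.45
4 | $4,267.45 | $25.60 | $1,840.18 | $2,452.87
5 | $2,452.87 | $14.71 | $1,840.18 | $627.40
6 | $627.40 | $3.76 | $631.16 | $0.00
Balance reaches $0.00 in month 6.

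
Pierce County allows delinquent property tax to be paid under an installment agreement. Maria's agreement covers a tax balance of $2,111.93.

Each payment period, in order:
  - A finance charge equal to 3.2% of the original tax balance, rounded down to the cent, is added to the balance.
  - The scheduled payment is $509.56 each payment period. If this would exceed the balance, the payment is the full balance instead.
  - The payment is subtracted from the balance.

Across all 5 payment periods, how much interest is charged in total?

$337.90

# | Opening | Interest | Payment | End bal
1 | $2,111.93 | $67.58 | $509.56 | $1,669.95
2 | $1,669.95 | $67.58 | $509.56 | $1,227.97
3 | $1,227.97 | $67.58 | $509.56 | $785.99
4 | $785.99 | $67.58 | $509.56 | $344.01
5 | $344.01 | $67.58 | $411.59 | $0.00
Total interest: $67.58 + $67.58 + $67.58 + $67.58 + $67.58 = $337.90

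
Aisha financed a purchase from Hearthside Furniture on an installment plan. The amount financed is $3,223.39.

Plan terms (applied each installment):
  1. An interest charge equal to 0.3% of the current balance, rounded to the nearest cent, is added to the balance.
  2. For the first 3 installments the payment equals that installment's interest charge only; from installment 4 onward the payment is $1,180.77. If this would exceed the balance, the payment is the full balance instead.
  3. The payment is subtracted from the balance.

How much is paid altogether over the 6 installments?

Installment 1: opening $3,223.39; interest $9.67 → $3,233.06; payment $9.67; balance $3,223.39
Installment 2: opening $3,223.39; interest $9.67 → $3,233.06; payment $9.67; balance $3,223.39
Installment 3: opening $3,223.39; interest $9.67 → $3,233.06; payment $9.67; balance $3,223.39
Installment 4: opening $3,223.39; interest $9.67 → $3,233.06; payment $1,180.77; balance $2,052.29
Installment 5: opening $2,052.29; interest $6.16 → $2,058.45; payment $1,180.77; balance $877.68
Installment 6: opening $877.68; interest $2.63 → $880.31; payment $880.31; balance $0.00
Total paid: $3,270.86

$3,270.86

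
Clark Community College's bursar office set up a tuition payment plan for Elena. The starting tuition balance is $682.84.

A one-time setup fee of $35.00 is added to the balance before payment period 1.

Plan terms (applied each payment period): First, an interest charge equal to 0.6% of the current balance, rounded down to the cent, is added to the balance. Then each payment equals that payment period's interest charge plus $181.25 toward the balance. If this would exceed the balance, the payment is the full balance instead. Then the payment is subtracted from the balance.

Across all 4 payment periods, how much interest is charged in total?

$10.68

# | Opening | Interest | Payment | End bal
1 | $717.84 | $4.30 | $185.55 | $536.59
2 | $536.59 | $3.21 | $184.46 | $355.34
3 | $355.34 | $2.13 | $183.38 | $174.09
4 | $174.09 | $1.04 | $175.13 | $0.00
Total interest: $4.30 + $3.21 + $2.13 + $1.04 = $10.68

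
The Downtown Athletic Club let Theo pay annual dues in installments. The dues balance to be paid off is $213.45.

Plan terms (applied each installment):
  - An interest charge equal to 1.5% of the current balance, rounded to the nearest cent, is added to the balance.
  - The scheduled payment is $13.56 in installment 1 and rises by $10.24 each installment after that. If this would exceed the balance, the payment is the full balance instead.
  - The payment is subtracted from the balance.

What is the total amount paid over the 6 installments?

$227.19

Installment 1: $213.45 +$3.20 interest = $216.65; pay $13.56 → $203.09
Installment 2: $203.09 +$3.05 interest = $206.14; pay $23.80 → $182.34
Installment 3: $182.34 +$2.74 interest = $185.08; pay $34.04 → $151.04
Installment 4: $151.04 +$2.27 interest = $153.31; pay $44.28 → $109.03
Installment 5: $109.03 +$1.64 interest = $110.67; pay $54.52 → $56.15
Installment 6: $56.15 +$0.84 interest = $56.99; pay $56.99 → $0.00
Total paid: $227.19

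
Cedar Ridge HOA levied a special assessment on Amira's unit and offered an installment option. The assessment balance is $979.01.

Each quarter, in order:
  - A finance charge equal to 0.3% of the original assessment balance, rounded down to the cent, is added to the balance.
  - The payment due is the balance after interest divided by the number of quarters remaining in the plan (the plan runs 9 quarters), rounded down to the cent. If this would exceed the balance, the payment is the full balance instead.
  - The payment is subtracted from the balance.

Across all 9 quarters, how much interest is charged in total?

Quarter 1: opening $979.01; interest $2.93 → $981.94; payment $109.10; balance $872.84
Quarter 2: opening $872.84; interest $2.93 → $875.77; payment $109.47; balance $766.30
Quarter 3: opening $766.30; interest $2.93 → $769.23; payment $109.89; balance $659.34
Quarter 4: opening $659.34; interest $2.93 → $662.27; payment $110.37; balance $551.90
Quarter 5: opening $551.90; interest $2.93 → $554.83; payment $110.96; balance $443.87
Quarter 6: opening $443.87; interest $2.93 → $446.80; payment $111.70; balance $335.10
Quarter 7: opening $335.10; interest $2.93 → $338.03; payment $112.67; balance $225.36
Quarter 8: opening $225.36; interest $2.93 → $228.29; payment $114.14; balance $114.15
Quarter 9: opening $114.15; interest $2.93 → $117.08; payment $117.08; balance $0.00
Total interest: $2.93 + $2.93 + $2.93 + $2.93 + $2.93 + $2.93 + $2.93 + $2.93 + $2.93 = $26.37

$26.37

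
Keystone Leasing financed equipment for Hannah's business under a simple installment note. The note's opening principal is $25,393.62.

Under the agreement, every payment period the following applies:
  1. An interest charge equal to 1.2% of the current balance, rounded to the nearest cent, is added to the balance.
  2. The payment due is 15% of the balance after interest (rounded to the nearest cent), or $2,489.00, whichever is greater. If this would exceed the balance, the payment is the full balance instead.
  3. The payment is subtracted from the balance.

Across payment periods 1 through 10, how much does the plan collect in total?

$26,953.59

Payment period 1: opening $25,393.62; interest $304.72 → $25,698.34; payment $3,854.75; balance $21,843.59
Payment period 2: opening $21,843.59; interest $262.12 → $22,105.71; payment $3,315.86; balance $18,789.85
Payment period 3: opening $18,789.85; interest $225.48 → $19,015.33; payment $2,852.30; balance $16,163.03
Payment period 4: opening $16,163.03; interest $193.96 → $16,356.99; payment $2,489.00; balance $13,867.99
Payment period 5: opening $13,867.99; interest $166.42 → $14,034.41; payment $2,489.00; balance $11,545.41
Payment period 6: opening $11,545.41; interest $138.54 → $11,683.95; payment $2,489.00; balance $9,194.95
Payment period 7: opening $9,194.95; interest $110.34 → $9,305.29; payment $2,489.00; balance $6,816.29
Payment period 8: opening $6,816.29; interest $81.80 → $6,898.09; payment $2,489.00; balance $4,409.09
Payment period 9: opening $4,409.09; interest $52.91 → $4,462.00; payment $2,489.00; balance $1,973.00
Payment period 10: opening $1,973.00; interest $23.68 → $1,996.68; payment $1,996.68; balance $0.00
Total paid: $26,953.59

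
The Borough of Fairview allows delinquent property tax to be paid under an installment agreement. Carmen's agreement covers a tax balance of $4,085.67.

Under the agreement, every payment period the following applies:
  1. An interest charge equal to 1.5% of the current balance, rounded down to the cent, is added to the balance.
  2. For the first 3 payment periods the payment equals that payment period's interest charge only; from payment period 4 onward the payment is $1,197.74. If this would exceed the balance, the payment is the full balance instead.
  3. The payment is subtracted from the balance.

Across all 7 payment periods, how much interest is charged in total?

Payment period 1: $4,085.67 +$61.28 interest = $4,146.95; pay $61.28 → $4,085.67
Payment period 2: $4,085.67 +$61.28 interest = $4,146.95; pay $61.28 → $4,085.67
Payment period 3: $4,085.67 +$61.28 interest = $4,146.95; pay $61.28 → $4,085.67
Payment period 4: $4,085.67 +$61.28 interest = $4,146.95; pay $1,197.74 → $2,949.21
Payment period 5: $2,949.21 +$44.23 interest = $2,993.44; pay $1,197.74 → $1,795.70
Payment period 6: $1,795.70 +$26.93 interest = $1,822.63; pay $1,197.74 → $624.89
Payment period 7: $624.89 +$9.37 interest = $634.26; pay $634.26 → $0.00
Total interest: $61.28 + $61.28 + $61.28 + $61.28 + $44.23 + $26.93 + $9.37 = $325.65

$325.65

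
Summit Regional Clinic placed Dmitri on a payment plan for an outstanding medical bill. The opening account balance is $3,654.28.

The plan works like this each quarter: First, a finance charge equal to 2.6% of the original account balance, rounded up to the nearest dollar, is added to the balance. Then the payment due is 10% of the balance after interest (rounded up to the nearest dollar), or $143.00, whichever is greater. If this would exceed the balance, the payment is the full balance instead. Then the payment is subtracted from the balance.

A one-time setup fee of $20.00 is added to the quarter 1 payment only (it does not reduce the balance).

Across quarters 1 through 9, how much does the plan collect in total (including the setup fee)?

Quarter 1: opening $3,654.28; interest $96.00 → $3,750.28; payment $376.00 (+ $20.00 fee); balance $3,374.28
Quarter 2: opening $3,374.28; interest $96.00 → $3,470.28; payment $348.00; balance $3,122.28
Quarter 3: opening $3,122.28; interest $96.00 → $3,218.28; payment $322.00; balance $2,896.28
Quarter 4: opening $2,896.28; interest $96.00 → $2,992.28; payment $300.00; balance $2,692.28
Quarter 5: opening $2,692.28; interest $96.00 → $2,788.28; payment $279.00; balance $2,509.28
Quarter 6: opening $2,509.28; interest $96.00 → $2,605.28; payment $261.00; balance $2,344.28
Quarter 7: opening $2,344.28; interest $96.00 → $2,440.28; payment $245.00; balance $2,195.28
Quarter 8: opening $2,195.28; interest $96.00 → $2,291.28; payment $230.00; balance $2,061.28
Quarter 9: opening $2,061.28; interest $96.00 → $2,157.28; payment $216.00; balance $1,941.28
Total paid: $2,597.00

$2,597.00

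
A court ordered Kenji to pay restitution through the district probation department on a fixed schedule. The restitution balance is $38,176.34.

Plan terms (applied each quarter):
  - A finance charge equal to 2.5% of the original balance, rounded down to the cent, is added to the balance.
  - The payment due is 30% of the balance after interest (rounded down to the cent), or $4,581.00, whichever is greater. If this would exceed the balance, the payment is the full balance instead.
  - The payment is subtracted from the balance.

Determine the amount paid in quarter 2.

$8,503.77

Quarter 1: $38,176.34 +$954.40 interest = $39,130.74; pay $11,739.22 → $27,391.52
Quarter 2: $27,391.52 +$954.40 interest = $28,345.92; pay $8,503.77 → $19,842.15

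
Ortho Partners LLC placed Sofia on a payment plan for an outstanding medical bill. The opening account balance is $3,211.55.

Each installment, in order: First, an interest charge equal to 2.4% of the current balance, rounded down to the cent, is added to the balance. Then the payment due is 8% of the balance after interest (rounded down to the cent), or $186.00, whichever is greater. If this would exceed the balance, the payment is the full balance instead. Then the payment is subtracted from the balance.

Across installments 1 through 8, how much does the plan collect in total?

$1,738.84

# | Opening | Interest | Payment | End bal
1 | $3,211.55 | $77.07 | $263.08 | $3,025.54
2 | $3,025.54 | $72.61 | $247.85 | $2,850.30
3 | $2,850.30 | $68.40 | $233.49 | $2,685.21
4 | $2,685.21 | $64.44 | $219.97 | $2,529.68
5 | $2,529.68 | $60.71 | $207.23 | $2,383.16
6 | $2,383.16 | $57.19 | $195.22 | $2,245.13
7 | $2,245.13 | $53.88 | $186.00 | $2,113.01
8 | $2,113.01 | $50.71 | $186.00 | $1,977.72
Total paid: $1,738.84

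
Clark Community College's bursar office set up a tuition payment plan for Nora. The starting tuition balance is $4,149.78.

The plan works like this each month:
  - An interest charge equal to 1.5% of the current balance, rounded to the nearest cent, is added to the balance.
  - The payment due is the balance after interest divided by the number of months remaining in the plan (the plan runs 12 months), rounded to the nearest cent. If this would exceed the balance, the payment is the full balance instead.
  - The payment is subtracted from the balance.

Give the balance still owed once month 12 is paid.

Month 1: opening $4,149.78; interest $62.25 → $4,212.03; payment $351.00; balance $3,861.03
Month 2: opening $3,861.03; interest $57.92 → $3,918.95; payment $356.27; balance $3,562.68
Month 3: opening $3,562.68; interest $53.44 → $3,616.12; payment $361.61; balance $3,254.51
Month 4: opening $3,254.51; interest $48.82 → $3,303.33; payment $367.04; balance $2,936.29
Month 5: opening $2,936.29; interest $44.04 → $2,980.33; payment $372.54; balance $2,607.79
Month 6: opening $2,607.79; interest $39.12 → $2,646.91; payment $378.13; balance $2,268.78
Month 7: opening $2,268.78; interest $34.03 → $2,302.81; payment $383.80; balance $1,919.01
Month 8: opening $1,919.01; interest $28.79 → $1,947.80; payment $389.56; balance $1,558.24
Month 9: opening $1,558.24; interest $23.37 → $1,581.61; payment $395.40; balance $1,186.21
Month 10: opening $1,186.21; interest $17.79 → $1,204.00; payment $401.33; balance $802.67
Month 11: opening $802.67; interest $12.04 → $814.71; payment $407.36; balance $407.35
Month 12: opening $407.35; interest $6.11 → $413.46; payment $413.46; balance $0.00

$0.00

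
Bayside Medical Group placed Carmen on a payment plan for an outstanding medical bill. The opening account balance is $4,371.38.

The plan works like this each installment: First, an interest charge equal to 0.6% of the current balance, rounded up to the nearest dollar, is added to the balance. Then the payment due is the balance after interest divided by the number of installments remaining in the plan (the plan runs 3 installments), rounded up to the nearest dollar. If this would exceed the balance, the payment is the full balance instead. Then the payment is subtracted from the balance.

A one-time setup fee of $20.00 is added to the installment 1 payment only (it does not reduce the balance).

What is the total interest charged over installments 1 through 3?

# | Opening | Interest | Payment | Fee | End bal
1 | $4,371.38 | $27.00 | $1,467.00 | $20.00 | $2,931.38
2 | $2,931.38 | $18.00 | $1,475.00 | — | $1,474.38
3 | $1,474.38 | $9.00 | $1,483.38 | — | $0.00
Total interest: $27.00 + $18.00 + $9.00 = $54.00

$54.00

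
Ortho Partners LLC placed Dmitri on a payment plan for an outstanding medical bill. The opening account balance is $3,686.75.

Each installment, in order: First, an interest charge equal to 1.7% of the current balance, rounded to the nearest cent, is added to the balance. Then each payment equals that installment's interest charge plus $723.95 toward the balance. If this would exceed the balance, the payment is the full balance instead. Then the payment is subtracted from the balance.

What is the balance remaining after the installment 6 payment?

$0.00

Installment 1: opening $3,686.75; interest $62.67 → $3,749.42; payment $786.62; balance $2,962.80
Installment 2: opening $2,962.80; interest $50.37 → $3,013.17; payment $774.32; balance $2,238.85
Installment 3: opening $2,238.85; interest $38.06 → $2,276.91; payment $762.01; balance $1,514.90
Installment 4: opening $1,514.90; interest $25.75 → $1,540.65; payment $749.70; balance $790.95
Installment 5: opening $790.95; interest $13.45 → $804.40; payment $737.40; balance $67.00
Installment 6: opening $67.00; interest $1.14 → $68.14; payment $68.14; balance $0.00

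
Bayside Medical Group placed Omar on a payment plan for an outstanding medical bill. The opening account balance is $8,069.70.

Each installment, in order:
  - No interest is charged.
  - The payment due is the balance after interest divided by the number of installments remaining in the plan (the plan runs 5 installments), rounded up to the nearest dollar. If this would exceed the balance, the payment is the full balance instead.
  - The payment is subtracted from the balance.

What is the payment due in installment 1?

Installment 1: opening $8,069.70; payment $1,614.00; balance $6,455.70

$1,614.00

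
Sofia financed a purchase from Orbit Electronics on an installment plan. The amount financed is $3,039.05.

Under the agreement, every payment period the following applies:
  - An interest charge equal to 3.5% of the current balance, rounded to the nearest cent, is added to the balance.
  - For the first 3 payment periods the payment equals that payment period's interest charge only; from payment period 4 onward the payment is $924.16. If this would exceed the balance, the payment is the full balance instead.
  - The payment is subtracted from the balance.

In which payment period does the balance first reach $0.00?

7

# | Opening | Interest | Payment | End bal
1 | $3,039.05 | $106.37 | $106.37 | $3,039.05
2 | $3,039.05 | $106.37 | $106.37 | $3,039.05
3 | $3,039.05 | $106.37 | $106.37 | $3,039.05
4 | $3,039.05 | $106.37 | $924.16 | $2,221.26
5 | $2,221.26 | $77.74 | $924.16 | $1,374.84
6 | $1,374.84 | $48.12 | $924.16 | $498.80
7 | $498.80 | $17.46 | $516.26 | $0.00
Balance reaches $0.00 in payment period 7.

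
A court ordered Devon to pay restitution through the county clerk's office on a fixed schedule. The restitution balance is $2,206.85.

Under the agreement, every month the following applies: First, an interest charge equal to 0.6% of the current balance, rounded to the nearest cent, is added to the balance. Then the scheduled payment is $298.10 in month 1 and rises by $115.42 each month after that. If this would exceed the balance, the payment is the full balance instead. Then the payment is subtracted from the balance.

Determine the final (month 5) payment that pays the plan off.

$363.99

Month 1: $2,206.85 +$13.24 interest = $2,220.09; pay $298.10 → $1,921.99
Month 2: $1,921.99 +$11.53 interest = $1,933.52; pay $413.52 → $1,520.00
Month 3: $1,520.00 +$9.12 interest = $1,529.12; pay $528.94 → $1,000.18
Month 4: $1,000.18 +$6.00 interest = $1,006.18; pay $644.36 → $361.82
Month 5: $361.82 +$2.17 interest = $363.99; pay $363.99 → $0.00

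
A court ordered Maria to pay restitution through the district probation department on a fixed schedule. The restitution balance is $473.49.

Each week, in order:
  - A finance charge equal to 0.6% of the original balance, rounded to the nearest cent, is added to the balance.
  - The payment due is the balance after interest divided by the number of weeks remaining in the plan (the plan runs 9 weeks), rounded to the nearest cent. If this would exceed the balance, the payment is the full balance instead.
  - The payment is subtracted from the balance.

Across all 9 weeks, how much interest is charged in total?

Week 1: opening $473.49; interest $2.84 → $476.33; payment $52.93; balance $423.40
Week 2: opening $423.40; interest $2.84 → $426.24; payment $53.28; balance $372.96
Week 3: opening $372.96; interest $2.84 → $375.80; payment $53.69; balance $322.11
Week 4: opening $322.11; interest $2.84 → $324.95; payment $54.16; balance $270.79
Week 5: opening $270.79; interest $2.84 → $273.63; payment $54.73; balance $218.90
Week 6: opening $218.90; interest $2.84 → $221.74; payment $55.44; balance $166.30
Week 7: opening $166.30; interest $2.84 → $169.14; payment $56.38; balance $112.76
Week 8: opening $112.76; interest $2.84 → $115.60; payment $57.80; balance $57.80
Week 9: opening $57.80; interest $2.84 → $60.64; payment $60.64; balance $0.00
Total interest: $2.84 + $2.84 + $2.84 + $2.84 + $2.84 + $2.84 + $2.84 + $2.84 + $2.84 = $25.56

$25.56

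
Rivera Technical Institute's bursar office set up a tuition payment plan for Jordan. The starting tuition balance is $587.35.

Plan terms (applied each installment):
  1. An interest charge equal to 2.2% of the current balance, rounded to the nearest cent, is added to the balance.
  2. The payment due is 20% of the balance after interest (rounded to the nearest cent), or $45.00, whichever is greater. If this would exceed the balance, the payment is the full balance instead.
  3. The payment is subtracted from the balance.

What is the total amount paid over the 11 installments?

$646.93

Installment 1: opening $587.35; interest $12.92 → $600.27; payment $120.05; balance $480.22
Installment 2: opening $480.22; interest $10.56 → $490.78; payment $98.16; balance $392.62
Installment 3: opening $392.62; interest $8.64 → $401.26; payment $80.25; balance $321.01
Installment 4: opening $321.01; interest $7.06 → $328.07; payment $65.61; balance $262.46
Installment 5: opening $262.46; interest $5.77 → $268.23; payment $53.65; balance $214.58
Installment 6: opening $214.58; interest $4.72 → $219.30; payment $45.00; balance $174.30
Installment 7: opening $174.30; interest $3.83 → $178.13; payment $45.00; balance $133.13
Installment 8: opening $133.13; interest $2.93 → $136.06; payment $45.00; balance $91.06
Installment 9: opening $91.06; interest $2.00 → $93.06; payment $45.00; balance $48.06
Installment 10: opening $48.06; interest $1.06 → $49.12; payment $45.00; balance $4.12
Installment 11: opening $4.12; interest $0.09 → $4.21; payment $4.21; balance $0.00
Total paid: $646.93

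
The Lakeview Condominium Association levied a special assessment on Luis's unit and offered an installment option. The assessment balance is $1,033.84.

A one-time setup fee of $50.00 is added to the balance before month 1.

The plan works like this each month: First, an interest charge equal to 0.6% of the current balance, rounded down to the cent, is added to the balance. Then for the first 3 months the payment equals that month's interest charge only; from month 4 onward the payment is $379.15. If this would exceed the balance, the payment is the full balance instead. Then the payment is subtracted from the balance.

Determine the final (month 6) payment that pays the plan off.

$338.31

Month 1: $1,083.84 +$6.50 interest = $1,090.34; pay $6.50 → $1,083.84
Month 2: $1,083.84 +$6.50 interest = $1,090.34; pay $6.50 → $1,083.84
Month 3: $1,083.84 +$6.50 interest = $1,090.34; pay $6.50 → $1,083.84
Month 4: $1,083.84 +$6.50 interest = $1,090.34; pay $379.15 → $711.19
Month 5: $711.19 +$4.26 interest = $715.45; pay $379.15 → $336.30
Month 6: $336.30 +$2.01 interest = $338.31; pay $338.31 → $0.00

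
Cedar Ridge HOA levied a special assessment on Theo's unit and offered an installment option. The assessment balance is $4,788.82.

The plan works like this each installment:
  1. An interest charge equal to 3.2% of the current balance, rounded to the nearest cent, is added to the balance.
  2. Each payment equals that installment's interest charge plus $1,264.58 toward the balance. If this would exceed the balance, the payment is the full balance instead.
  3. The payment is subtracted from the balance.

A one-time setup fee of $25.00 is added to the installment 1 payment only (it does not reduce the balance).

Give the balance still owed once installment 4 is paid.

$0.00

Installment 1: $4,788.82 +$153.24 interest = $4,942.06; pay $1,417.82 (+ $25.00 fee) → $3,524.24
Installment 2: $3,524.24 +$112.78 interest = $3,637.02; pay $1,377.36 → $2,259.66
Installment 3: $2,259.66 +$72.31 interest = $2,331.97; pay $1,336.89 → $995.08
Installment 4: $995.08 +$31.84 interest = $1,026.92; pay $1,026.92 → $0.00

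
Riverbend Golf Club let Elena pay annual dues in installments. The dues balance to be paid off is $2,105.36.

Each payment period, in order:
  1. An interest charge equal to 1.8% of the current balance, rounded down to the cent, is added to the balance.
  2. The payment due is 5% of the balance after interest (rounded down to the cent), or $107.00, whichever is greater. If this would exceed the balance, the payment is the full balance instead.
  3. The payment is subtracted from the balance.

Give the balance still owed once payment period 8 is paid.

$1,516.20

Payment period 1: opening $2,105.36; interest $37.89 → $2,143.25; payment $107.16; balance $2,036.09
Payment period 2: opening $2,036.09; interest $36.64 → $2,072.73; payment $107.00; balance $1,965.73
Payment period 3: opening $1,965.73; interest $35.38 → $2,001.11; payment $107.00; balance $1,894.11
Payment period 4: opening $1,894.11; interest $34.09 → $1,928.20; payment $107.00; balance $1,821.20
Payment period 5: opening $1,821.20; interest $32.78 → $1,853.98; payment $107.00; balance $1,746.98
Payment period 6: opening $1,746.98; interest $31.44 → $1,778.42; payment $107.00; balance $1,671.42
Payment period 7: opening $1,671.42; interest $30.08 → $1,701.50; payment $107.00; balance $1,594.50
Payment period 8: opening $1,594.50; interest $28.70 → $1,623.20; payment $107.00; balance $1,516.20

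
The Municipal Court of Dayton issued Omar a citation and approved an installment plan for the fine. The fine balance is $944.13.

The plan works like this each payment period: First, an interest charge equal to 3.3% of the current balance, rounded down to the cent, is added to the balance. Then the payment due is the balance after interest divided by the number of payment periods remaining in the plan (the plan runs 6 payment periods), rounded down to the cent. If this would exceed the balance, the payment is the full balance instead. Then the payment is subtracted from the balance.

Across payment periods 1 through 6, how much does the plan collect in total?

# | Opening | Interest | Payment | End bal
1 | $944.13 | $31.15 | $162.54 | $812.74
2 | $812.74 | $26.82 | $167.91 | $671.65
3 | $671.65 | $22.16 | $173.45 | $520.36
4 | $520.36 | $17.17 | $179.17 | $358.36
5 | $358.36 | $11.82 | $185.09 | $185.09
6 | $185.09 | $6.10 | $191.19 | $0.00
Total paid: $1,059.35

$1,059.35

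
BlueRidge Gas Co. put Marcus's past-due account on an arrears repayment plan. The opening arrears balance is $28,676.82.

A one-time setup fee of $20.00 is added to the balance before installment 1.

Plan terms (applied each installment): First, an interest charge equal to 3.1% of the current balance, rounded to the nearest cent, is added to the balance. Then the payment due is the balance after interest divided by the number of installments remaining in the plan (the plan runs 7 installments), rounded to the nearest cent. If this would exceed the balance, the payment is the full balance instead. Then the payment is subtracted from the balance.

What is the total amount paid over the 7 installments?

# | Opening | Interest | Payment | End bal
1 | $28,696.82 | $889.60 | $4,226.63 | $25,359.79
2 | $25,359.79 | $786.15 | $4,357.66 | $21,788.28
3 | $21,788.28 | $675.44 | $4,492.74 | $17,970.98
4 | $17,970.98 | $557.10 | $4,632.02 | $13,896.06
5 | $13,896.06 | $430.78 | $4,775.61 | $9,551.23
6 | $9,551.23 | $296.09 | $4,923.66 | $4,923.66
7 | $4,923.66 | $152.63 | $5,076.29 | $0.00
Total paid: $32,484.61

$32,484.61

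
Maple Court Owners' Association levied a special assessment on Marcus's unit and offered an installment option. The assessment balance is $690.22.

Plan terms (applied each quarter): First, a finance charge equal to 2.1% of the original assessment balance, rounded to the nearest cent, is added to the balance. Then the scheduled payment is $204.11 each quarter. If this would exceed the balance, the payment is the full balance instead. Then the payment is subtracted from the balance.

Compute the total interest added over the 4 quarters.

Quarter 1: opening $690.22; interest $14.49 → $704.71; payment $204.11; balance $500.60
Quarter 2: opening $500.60; interest $14.49 → $515.09; payment $204.11; balance $310.98
Quarter 3: opening $310.98; interest $14.49 → $325.47; payment $204.11; balance $121.36
Quarter 4: opening $121.36; interest $14.49 → $135.85; payment $135.85; balance $0.00
Total interest: $14.49 + $14.49 + $14.49 + $14.49 = $57.96

$57.96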